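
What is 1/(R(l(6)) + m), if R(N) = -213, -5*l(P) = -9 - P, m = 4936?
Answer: 1/4723 ≈ 0.00021173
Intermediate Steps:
l(P) = 9/5 + P/5 (l(P) = -(-9 - P)/5 = 9/5 + P/5)
1/(R(l(6)) + m) = 1/(-213 + 4936) = 1/4723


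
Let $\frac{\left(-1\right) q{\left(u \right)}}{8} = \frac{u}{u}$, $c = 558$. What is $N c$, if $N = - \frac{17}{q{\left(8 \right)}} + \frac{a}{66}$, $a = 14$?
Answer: $\frac{57381}{44} \approx 1304.1$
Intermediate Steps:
$q{\left(u \right)} = -8$ ($q{\left(u \right)} = - 8 \frac{u}{u} = \left(-8\right) 1 = -8$)
$N = \frac{617}{264}$ ($N = - \frac{17}{-8} + \frac{14}{66} = \left(-17\right) \left(- \frac{1}{8}\right) + 14 \cdot \frac{1}{66} = \frac{17}{8} + \frac{7}{33} = \frac{617}{264} \approx 2.3371$)
$N c = \frac{617}{264} \cdot 558 = \frac{57381}{44}$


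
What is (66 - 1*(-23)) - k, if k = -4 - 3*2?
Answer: 99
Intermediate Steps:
k = -10 (k = -4 - 6 = -10)
(66 - 1*(-23)) - k = (66 - 1*(-23)) - 1*(-10) = (66 + 23) + 10 = 89 + 10 = 99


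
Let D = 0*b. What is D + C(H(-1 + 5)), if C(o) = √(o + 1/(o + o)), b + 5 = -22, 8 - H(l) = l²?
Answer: I*√129/4 ≈ 2.8395*I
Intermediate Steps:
H(l) = 8 - l²
b = -27 (b = -5 - 22 = -27)
D = 0 (D = 0*(-27) = 0)
C(o) = √(o + 1/(2*o))
D + C(H(-1 + 5)) = 0 + √(2/(8 - (-1 + 5)²) + 4*(8 - (-1 + 5)²))/2 = 0 + √(2/(8 - 1*4²) + 4*(8 - 1*4²))/2 = 0 + √(2/(8 - 1*16) + 4*(8 - 1*16))/2 = 0 + √(2/(8 - 16) + 4*(8 - 16))/2 = 0 + √(2/(-8) + 4*(-8))/2 = 0 + √(2*(-⅛) - 32)/2 = 0 + √(-¼ - 32)/2 = 0 + √(-129/4)/2 = 0 + (I*√129/2)/2 = 0 + I*√129/4 = I*√129/4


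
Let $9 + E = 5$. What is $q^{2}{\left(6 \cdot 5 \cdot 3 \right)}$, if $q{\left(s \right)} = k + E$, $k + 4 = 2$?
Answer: $36$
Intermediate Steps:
$E = -4$ ($E = -9 + 5 = -4$)
$k = -2$ ($k = -4 + 2 = -2$)
$q{\left(s \right)} = -6$ ($q{\left(s \right)} = -2 - 4 = -6$)
$q^{2}{\left(6 \cdot 5 \cdot 3 \right)} = \left(-6\right)^{2} = 36$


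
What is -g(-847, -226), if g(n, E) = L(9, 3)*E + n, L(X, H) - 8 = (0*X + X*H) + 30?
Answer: 15537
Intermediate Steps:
L(X, H) = 38 + H*X (L(X, H) = 8 + ((0*X + X*H) + 30) = 8 + ((0 + H*X) + 30) = 8 + (H*X + 30) = 8 + (30 + H*X) = 38 + H*X)
g(n, E) = n + 65*E (g(n, E) = (38 + 3*9)*E + n = (38 + 27)*E + n = 65*E + n = n + 65*E)
-g(-847, -226) = -(-847 + 65*(-226)) = -(-847 - 14690) = -1*(-15537) = 15537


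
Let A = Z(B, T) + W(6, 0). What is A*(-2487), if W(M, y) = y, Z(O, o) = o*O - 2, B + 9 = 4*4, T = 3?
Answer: -47253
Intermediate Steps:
B = 7 (B = -9 + 4*4 = -9 + 16 = 7)
Z(O, o) = -2 + O*o (Z(O, o) = O*o - 2 = -2 + O*o)
A = 19 (A = (-2 + 7*3) + 0 = (-2 + 21) + 0 = 19 + 0 = 19)
A*(-2487) = 19*(-2487) = -47253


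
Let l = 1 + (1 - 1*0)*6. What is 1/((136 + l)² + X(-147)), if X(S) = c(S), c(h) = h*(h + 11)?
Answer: 1/40441 ≈ 2.4727e-5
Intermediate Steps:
c(h) = h*(11 + h)
X(S) = S*(11 + S)
l = 7 (l = 1 + (1 + 0)*6 = 1 + 1*6 = 1 + 6 = 7)
1/((136 + l)² + X(-147)) = 1/((136 + 7)² - 147*(11 - 147)) = 1/(143² - 147*(-136)) = 1/(20449 + 19992) = 1/40441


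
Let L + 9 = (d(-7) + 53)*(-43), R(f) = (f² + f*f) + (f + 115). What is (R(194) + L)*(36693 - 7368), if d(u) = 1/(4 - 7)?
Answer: 2149737550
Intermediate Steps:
d(u) = -⅓ (d(u) = 1/(-3) = -⅓)
R(f) = 115 + f + 2*f² (R(f) = (f² + f²) + (115 + f) = 2*f² + (115 + f) = 115 + f + 2*f²)
L = -6821/3 (L = -9 + (-⅓ + 53)*(-43) = -9 + (158/3)*(-43) = -9 - 6794/3 = -6821/3 ≈ -2273.7)
(R(194) + L)*(36693 - 7368) = ((115 + 194 + 2*194²) - 6821/3)*(36693 - 7368) = ((115 + 194 + 2*37636) - 6821/3)*29325 = ((115 + 194 + 75272) - 6821/3)*29325 = (75581 - 6821/3)*29325 = (219922/3)*29325 = 2149737550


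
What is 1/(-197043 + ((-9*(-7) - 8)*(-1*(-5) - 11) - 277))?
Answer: -1/197650 ≈ -5.0594e-6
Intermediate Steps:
1/(-197043 + ((-9*(-7) - 8)*(-1*(-5) - 11) - 277)) = 1/(-197043 + ((63 - 8)*(5 - 11) - 277)) = 1/(-197043 + (55*(-6) - 277)) = 1/(-197043 + (-330 - 277)) = 1/(-197043 - 607) = 1/(-197650) = -1/197650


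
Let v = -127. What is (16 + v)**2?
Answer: 12321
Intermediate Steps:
(16 + v)**2 = (16 - 127)**2 = (-111)**2 = 12321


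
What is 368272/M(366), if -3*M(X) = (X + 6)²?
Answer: -23017/2883 ≈ -7.9837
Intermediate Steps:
M(X) = -(6 + X)²/3 (M(X) = -(X + 6)²/3 = -(6 + X)²/3)
368272/M(366) = 368272/((-(6 + 366)²/3)) = 368272/((-⅓*372²)) = 368272/((-⅓*138384)) = 368272/(-46128) = 368272*(-1/46128) = -23017/2883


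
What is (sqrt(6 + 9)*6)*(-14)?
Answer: -84*sqrt(15) ≈ -325.33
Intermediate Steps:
(sqrt(6 + 9)*6)*(-14) = (sqrt(15)*6)*(-14) = (6*sqrt(15))*(-14) = -84*sqrt(15)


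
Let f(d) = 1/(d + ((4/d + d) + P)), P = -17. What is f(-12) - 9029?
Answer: -1119599/124 ≈ -9029.0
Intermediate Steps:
f(d) = 1/(-17 + 2*d + 4/d) (f(d) = 1/(d + ((4/d + d) - 17)) = 1/(d + ((d + 4/d) - 17)) = 1/(d + (-17 + d + 4/d)) = 1/(-17 + 2*d + 4/d))
f(-12) - 9029 = -12/(4 - 17*(-12) + 2*(-12)²) - 9029 = -12/(4 + 204 + 2*144) - 9029 = -12/(4 + 204 + 288) - 9029 = -12/496 - 9029 = -12*1/496 - 9029 = -3/124 - 9029 = -1119599/124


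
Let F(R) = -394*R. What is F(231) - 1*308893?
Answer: -399907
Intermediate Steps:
F(231) - 1*308893 = -394*231 - 1*308893 = -91014 - 308893 = -399907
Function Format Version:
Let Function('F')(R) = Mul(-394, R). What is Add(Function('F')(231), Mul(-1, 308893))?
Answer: -399907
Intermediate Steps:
Add(Function('F')(231), Mul(-1, 308893)) = Add(Mul(-394, 231), Mul(-1, 308893)) = Add(-91014, -308893) = -399907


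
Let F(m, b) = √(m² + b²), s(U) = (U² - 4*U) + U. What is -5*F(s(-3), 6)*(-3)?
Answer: 90*√10 ≈ 284.60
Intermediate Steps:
s(U) = U² - 3*U
F(m, b) = √(b² + m²)
-5*F(s(-3), 6)*(-3) = -5*√(6² + (-3*(-3 - 3))²)*(-3) = -5*√(36 + (-3*(-6))²)*(-3) = -5*√(36 + 18²)*(-3) = -5*√(36 + 324)*(-3) = -30*√10*(-3) = 90*√10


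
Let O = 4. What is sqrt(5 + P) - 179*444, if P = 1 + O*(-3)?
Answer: -79476 + I*sqrt(6) ≈ -79476.0 + 2.4495*I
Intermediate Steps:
P = -11 (P = 1 + 4*(-3) = 1 - 12 = -11)
sqrt(5 + P) - 179*444 = sqrt(5 - 11) - 179*444 = sqrt(-6) - 79476 = I*sqrt(6) - 79476 = -79476 + I*sqrt(6)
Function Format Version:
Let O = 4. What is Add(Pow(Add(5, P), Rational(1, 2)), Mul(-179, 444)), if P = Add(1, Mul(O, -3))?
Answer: Add(-79476, Mul(I, Pow(6, Rational(1, 2)))) ≈ Add(-79476., Mul(2.4495, I))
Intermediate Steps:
P = -11 (P = Add(1, Mul(4, -3)) = Add(1, -12) = -11)
Add(Pow(Add(5, P), Rational(1, 2)), Mul(-179, 444)) = Add(Pow(Add(5, -11), Rational(1, 2)), Mul(-179, 444)) = Add(Pow(-6, Rational(1, 2)), -79476) = Add(Mul(I, Pow(6, Rational(1, 2))), -79476) = Add(-79476, Mul(I, Pow(6, Rational(1, 2))))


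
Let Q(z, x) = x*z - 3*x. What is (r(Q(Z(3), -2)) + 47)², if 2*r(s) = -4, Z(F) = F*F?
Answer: 2025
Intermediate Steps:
Z(F) = F²
Q(z, x) = -3*x + x*z
r(s) = -2 (r(s) = (½)*(-4) = -2)
(r(Q(Z(3), -2)) + 47)² = (-2 + 47)² = 45² = 2025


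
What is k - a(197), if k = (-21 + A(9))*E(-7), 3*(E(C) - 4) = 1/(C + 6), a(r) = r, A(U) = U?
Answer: -241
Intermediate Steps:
E(C) = 4 + 1/(3*(6 + C)) (E(C) = 4 + 1/(3*(C + 6)) = 4 + 1/(3*(6 + C)))
k = -44 (k = (-21 + 9)*((73 + 12*(-7))/(3*(6 - 7))) = -4*(73 - 84)/(-1) = -4*(-1)*(-11) = -12*11/3 = -44)
k - a(197) = -44 - 1*197 = -44 - 197 = -241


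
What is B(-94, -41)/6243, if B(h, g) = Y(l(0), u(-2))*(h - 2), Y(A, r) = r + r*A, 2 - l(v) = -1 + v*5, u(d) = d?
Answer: 256/2081 ≈ 0.12302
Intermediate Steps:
l(v) = 3 - 5*v (l(v) = 2 - (-1 + v*5) = 2 - (-1 + 5*v) = 2 + (1 - 5*v) = 3 - 5*v)
Y(A, r) = r + A*r
B(h, g) = 16 - 8*h (B(h, g) = (-2*(1 + (3 - 5*0)))*(h - 2) = (-2*(1 + (3 + 0)))*(-2 + h) = (-2*(1 + 3))*(-2 + h) = (-2*4)*(-2 + h) = -8*(-2 + h) = 16 - 8*h)
B(-94, -41)/6243 = (16 - 8*(-94))/6243 = (16 + 752)*(1/6243) = 768*(1/6243) = 256/2081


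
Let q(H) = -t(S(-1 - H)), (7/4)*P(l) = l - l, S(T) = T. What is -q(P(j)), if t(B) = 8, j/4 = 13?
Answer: 8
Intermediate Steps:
j = 52 (j = 4*13 = 52)
P(l) = 0 (P(l) = 4*(l - l)/7 = (4/7)*0 = 0)
q(H) = -8 (q(H) = -1*8 = -8)
-q(P(j)) = -1*(-8) = 8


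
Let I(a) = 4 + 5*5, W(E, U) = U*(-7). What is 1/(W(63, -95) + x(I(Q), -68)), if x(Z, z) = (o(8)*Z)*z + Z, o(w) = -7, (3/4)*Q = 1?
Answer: 1/14498 ≈ 6.8975e-5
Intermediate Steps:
Q = 4/3 (Q = (4/3)*1 = 4/3 ≈ 1.3333)
W(E, U) = -7*U
I(a) = 29 (I(a) = 4 + 25 = 29)
x(Z, z) = Z - 7*Z*z (x(Z, z) = (-7*Z)*z + Z = -7*Z*z + Z = Z - 7*Z*z)
1/(W(63, -95) + x(I(Q), -68)) = 1/(-7*(-95) + 29*(1 - 7*(-68))) = 1/(665 + 29*(1 + 476)) = 1/(665 + 29*477) = 1/(665 + 13833) = 1/14498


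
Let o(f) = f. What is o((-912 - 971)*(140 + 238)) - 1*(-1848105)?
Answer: 1136331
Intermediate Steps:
o((-912 - 971)*(140 + 238)) - 1*(-1848105) = (-912 - 971)*(140 + 238) - 1*(-1848105) = -1883*378 + 1848105 = -711774 + 1848105 = 1136331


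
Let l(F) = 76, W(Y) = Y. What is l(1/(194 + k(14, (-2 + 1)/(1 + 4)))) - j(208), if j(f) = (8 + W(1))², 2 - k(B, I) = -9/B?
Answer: -5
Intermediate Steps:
k(B, I) = 2 + 9/B (k(B, I) = 2 - (-9)/B = 2 + 9/B)
j(f) = 81 (j(f) = (8 + 1)² = 9² = 81)
l(1/(194 + k(14, (-2 + 1)/(1 + 4)))) - j(208) = 76 - 1*81 = 76 - 81 = -5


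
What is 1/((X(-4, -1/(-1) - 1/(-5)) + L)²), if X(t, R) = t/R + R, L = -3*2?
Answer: 225/14884 ≈ 0.015117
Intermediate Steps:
L = -6
X(t, R) = R + t/R
1/((X(-4, -1/(-1) - 1/(-5)) + L)²) = 1/((((-1/(-1) - 1/(-5)) - 4/(-1/(-1) - 1/(-5))) - 6)²) = 1/((((-1*(-1) - 1*(-⅕)) - 4/(-1*(-1) - 1*(-⅕))) - 6)²) = 1/((((1 + ⅕) - 4/(1 + ⅕)) - 6)²) = 1/(((6/5 - 4/6/5) - 6)²) = 1/(((6/5 - 4*⅚) - 6)²) = 1/(((6/5 - 10/3) - 6)²) = 1/((-32/15 - 6)²) = 1/((-122/15)²) = 1/(14884/225) = 225/14884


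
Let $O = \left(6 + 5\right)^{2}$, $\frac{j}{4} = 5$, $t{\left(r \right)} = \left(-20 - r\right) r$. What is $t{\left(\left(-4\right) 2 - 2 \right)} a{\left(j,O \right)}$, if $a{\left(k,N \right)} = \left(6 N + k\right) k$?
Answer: $1492000$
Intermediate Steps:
$t{\left(r \right)} = r \left(-20 - r\right)$
$j = 20$ ($j = 4 \cdot 5 = 20$)
$O = 121$ ($O = 11^{2} = 121$)
$a{\left(k,N \right)} = k \left(k + 6 N\right)$ ($a{\left(k,N \right)} = \left(k + 6 N\right) k = k \left(k + 6 N\right)$)
$t{\left(\left(-4\right) 2 - 2 \right)} a{\left(j,O \right)} = - \left(\left(-4\right) 2 - 2\right) \left(20 - 10\right) 20 \left(20 + 6 \cdot 121\right) = - \left(-8 - 2\right) \left(20 - 10\right) 20 \left(20 + 726\right) = \left(-1\right) \left(-10\right) \left(20 - 10\right) 20 \cdot 746 = \left(-1\right) \left(-10\right) 10 \cdot 14920 = 100 \cdot 14920 = 1492000$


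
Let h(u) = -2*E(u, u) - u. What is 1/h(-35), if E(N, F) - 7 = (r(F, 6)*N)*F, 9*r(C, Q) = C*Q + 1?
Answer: 9/512239 ≈ 1.7570e-5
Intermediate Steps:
r(C, Q) = 1/9 + C*Q/9 (r(C, Q) = (C*Q + 1)/9 = (1 + C*Q)/9 = 1/9 + C*Q/9)
E(N, F) = 7 + F*N*(1/9 + 2*F/3) (E(N, F) = 7 + ((1/9 + (1/9)*F*6)*N)*F = 7 + ((1/9 + 2*F/3)*N)*F = 7 + (N*(1/9 + 2*F/3))*F = 7 + F*N*(1/9 + 2*F/3))
h(u) = -14 - u - 2*u**2*(1 + 6*u)/9 (h(u) = -2*(7 + u*u*(1 + 6*u)/9) - u = -2*(7 + u**2*(1 + 6*u)/9) - u = (-14 - 2*u**2*(1 + 6*u)/9) - u = -14 - u - 2*u**2*(1 + 6*u)/9)
1/h(-35) = 1/(-14 - 1*(-35) - 2/9*(-35)**2*(1 + 6*(-35))) = 1/(-14 + 35 - 2/9*1225*(1 - 210)) = 1/(-14 + 35 - 2/9*1225*(-209)) = 1/(-14 + 35 + 512050/9) = 1/(512239/9) = 9/512239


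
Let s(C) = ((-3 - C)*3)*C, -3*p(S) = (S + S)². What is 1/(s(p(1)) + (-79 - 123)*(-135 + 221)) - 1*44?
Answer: -2292227/52096 ≈ -44.000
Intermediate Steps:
p(S) = -4*S²/3 (p(S) = -(S + S)²/3 = -4*S²/3)
s(C) = C*(-9 - 3*C) (s(C) = (-9 - 3*C)*C = C*(-9 - 3*C))
1/(s(p(1)) + (-79 - 123)*(-135 + 221)) - 1*44 = 1/(-3*(-4/3*1²)*(3 - 4/3*1²) + (-79 - 123)*(-135 + 221)) - 1*44 = 1/(-3*(-4/3*1)*(3 - 4/3*1) - 202*86) - 44 = 1/(-3*(-4/3)*(3 - 4/3) - 17372) - 44 = 1/(-3*(-4/3)*5/3 - 17372) - 44 = 1/(20/3 - 17372) - 44 = 1/(-52096/3) - 44 = -3/52096 - 44 = -2292227/52096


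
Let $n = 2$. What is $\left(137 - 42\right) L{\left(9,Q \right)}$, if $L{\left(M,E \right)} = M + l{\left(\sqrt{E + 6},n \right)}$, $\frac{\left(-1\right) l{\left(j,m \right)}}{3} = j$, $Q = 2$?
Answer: $855 - 570 \sqrt{2} \approx 48.898$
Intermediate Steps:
$l{\left(j,m \right)} = - 3 j$
$L{\left(M,E \right)} = M - 3 \sqrt{6 + E}$ ($L{\left(M,E \right)} = M - 3 \sqrt{E + 6} = M - 3 \sqrt{6 + E}$)
$\left(137 - 42\right) L{\left(9,Q \right)} = \left(137 - 42\right) \left(9 - 3 \sqrt{6 + 2}\right) = 95 \left(9 - 3 \sqrt{8}\right) = 95 \left(9 - 3 \cdot 2 \sqrt{2}\right) = 95 \left(9 - 6 \sqrt{2}\right) = 855 - 570 \sqrt{2}$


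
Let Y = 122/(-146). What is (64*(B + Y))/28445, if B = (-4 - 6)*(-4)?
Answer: 182976/2076485 ≈ 0.088118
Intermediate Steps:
Y = -61/73 (Y = 122*(-1/146) = -61/73 ≈ -0.83562)
B = 40 (B = -10*(-4) = 40)
(64*(B + Y))/28445 = (64*(40 - 61/73))/28445 = (64*(2859/73))*(1/28445) = (182976/73)*(1/28445) = 182976/2076485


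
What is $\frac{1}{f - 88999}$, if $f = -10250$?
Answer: $- \frac{1}{99249} \approx -1.0076 \cdot 10^{-5}$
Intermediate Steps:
$\frac{1}{f - 88999} = \frac{1}{-10250 - 88999} = \frac{1}{-99249} = - \frac{1}{99249}$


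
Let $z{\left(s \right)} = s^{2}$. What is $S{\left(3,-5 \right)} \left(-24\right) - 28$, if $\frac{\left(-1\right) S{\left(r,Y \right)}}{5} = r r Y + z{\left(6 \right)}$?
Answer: $-1108$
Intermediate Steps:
$S{\left(r,Y \right)} = -180 - 5 Y r^{2}$ ($S{\left(r,Y \right)} = - 5 \left(r r Y + 6^{2}\right) = - 5 \left(r^{2} Y + 36\right) = - 5 \left(Y r^{2} + 36\right) = - 5 \left(36 + Y r^{2}\right) = -180 - 5 Y r^{2}$)
$S{\left(3,-5 \right)} \left(-24\right) - 28 = \left(-180 - - 25 \cdot 3^{2}\right) \left(-24\right) - 28 = \left(-180 - \left(-25\right) 9\right) \left(-24\right) - 28 = \left(-180 + 225\right) \left(-24\right) - 28 = 45 \left(-24\right) - 28 = -1080 - 28 = -1108$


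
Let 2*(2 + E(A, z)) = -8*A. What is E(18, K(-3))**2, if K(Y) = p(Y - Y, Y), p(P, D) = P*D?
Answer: 5476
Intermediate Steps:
p(P, D) = D*P
K(Y) = 0 (K(Y) = Y*(Y - Y) = Y*0 = 0)
E(A, z) = -2 - 4*A (E(A, z) = -2 + (-8*A)/2 = -2 - 4*A)
E(18, K(-3))**2 = (-2 - 4*18)**2 = (-2 - 72)**2 = (-74)**2 = 5476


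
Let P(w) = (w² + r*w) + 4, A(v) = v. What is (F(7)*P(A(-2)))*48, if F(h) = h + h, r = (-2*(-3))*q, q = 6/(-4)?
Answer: 17472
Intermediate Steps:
q = -3/2 (q = 6*(-¼) = -3/2 ≈ -1.5000)
r = -9 (r = -2*(-3)*(-3/2) = 6*(-3/2) = -9)
P(w) = 4 + w² - 9*w (P(w) = (w² - 9*w) + 4 = 4 + w² - 9*w)
F(h) = 2*h
(F(7)*P(A(-2)))*48 = ((2*7)*(4 + (-2)² - 9*(-2)))*48 = (14*(4 + 4 + 18))*48 = (14*26)*48 = 364*48 = 17472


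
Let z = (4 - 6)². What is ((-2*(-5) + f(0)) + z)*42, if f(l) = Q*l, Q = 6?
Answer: 588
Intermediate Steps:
f(l) = 6*l
z = 4 (z = (-2)² = 4)
((-2*(-5) + f(0)) + z)*42 = ((-2*(-5) + 6*0) + 4)*42 = ((10 + 0) + 4)*42 = (10 + 4)*42 = 14*42 = 588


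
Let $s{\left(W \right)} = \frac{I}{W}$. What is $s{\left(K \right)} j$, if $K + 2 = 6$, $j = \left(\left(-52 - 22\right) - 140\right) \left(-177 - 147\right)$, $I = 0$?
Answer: $0$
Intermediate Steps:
$j = 69336$ ($j = \left(\left(-52 - 22\right) - 140\right) \left(-324\right) = \left(-74 - 140\right) \left(-324\right) = \left(-214\right) \left(-324\right) = 69336$)
$K = 4$ ($K = -2 + 6 = 4$)
$s{\left(W \right)} = 0$ ($s{\left(W \right)} = \frac{0}{W} = 0$)
$s{\left(K \right)} j = 0 \cdot 69336 = 0$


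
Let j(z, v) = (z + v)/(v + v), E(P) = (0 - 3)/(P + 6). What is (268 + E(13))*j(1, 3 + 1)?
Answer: 25445/152 ≈ 167.40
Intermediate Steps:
E(P) = -3/(6 + P)
j(z, v) = (v + z)/(2*v) (j(z, v) = (v + z)/((2*v)) = (v + z)*(1/(2*v)) = (v + z)/(2*v))
(268 + E(13))*j(1, 3 + 1) = (268 - 3/(6 + 13))*(((3 + 1) + 1)/(2*(3 + 1))) = (268 - 3/19)*((½)*(4 + 1)/4) = (268 - 3*1/19)*((½)*(¼)*5) = (268 - 3/19)*(5/8) = (5089/19)*(5/8) = 25445/152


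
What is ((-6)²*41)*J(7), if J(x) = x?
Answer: 10332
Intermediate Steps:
((-6)²*41)*J(7) = ((-6)²*41)*7 = (36*41)*7 = 1476*7 = 10332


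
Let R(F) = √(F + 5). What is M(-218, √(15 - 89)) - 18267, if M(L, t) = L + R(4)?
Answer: -18482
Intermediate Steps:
R(F) = √(5 + F)
M(L, t) = 3 + L (M(L, t) = L + √(5 + 4) = L + √9 = L + 3 = 3 + L)
M(-218, √(15 - 89)) - 18267 = (3 - 218) - 18267 = -215 - 18267 = -18482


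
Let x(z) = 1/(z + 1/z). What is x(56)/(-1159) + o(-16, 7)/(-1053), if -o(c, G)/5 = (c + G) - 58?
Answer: -1218046273/3828479499 ≈ -0.31815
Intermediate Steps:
o(c, G) = 290 - 5*G - 5*c (o(c, G) = -5*((c + G) - 58) = -5*((G + c) - 58) = -5*(-58 + G + c) = 290 - 5*G - 5*c)
x(56)/(-1159) + o(-16, 7)/(-1053) = (56/(1 + 56²))/(-1159) + (290 - 5*7 - 5*(-16))/(-1053) = (56/(1 + 3136))*(-1/1159) + (290 - 35 + 80)*(-1/1053) = (56/3137)*(-1/1159) + 335*(-1/1053) = (56*(1/3137))*(-1/1159) - 335/1053 = (56/3137)*(-1/1159) - 335/1053 = -56/3635783 - 335/1053 = -1218046273/3828479499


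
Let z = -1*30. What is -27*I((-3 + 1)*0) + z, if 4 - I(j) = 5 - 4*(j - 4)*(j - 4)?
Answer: -1731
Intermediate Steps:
z = -30
I(j) = -1 + 4*(-4 + j)² (I(j) = 4 - (5 - 4*(j - 4)*(j - 4)) = 4 - (5 - 4*(-4 + j)*(-4 + j)) = 4 - (5 - 4*(-4 + j)²) = 4 + (-5 + 4*(-4 + j)²) = -1 + 4*(-4 + j)²)
-27*I((-3 + 1)*0) + z = -27*(-1 + 4*(-4 + (-3 + 1)*0)²) - 30 = -27*(-1 + 4*(-4 - 2*0)²) - 30 = -27*(-1 + 4*(-4 + 0)²) - 30 = -27*(-1 + 4*(-4)²) - 30 = -27*(-1 + 4*16) - 30 = -27*(-1 + 64) - 30 = -27*63 - 30 = -1701 - 30 = -1731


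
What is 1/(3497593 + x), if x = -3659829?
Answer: -1/162236 ≈ -6.1639e-6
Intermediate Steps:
1/(3497593 + x) = 1/(3497593 - 3659829) = 1/(-162236) = -1/162236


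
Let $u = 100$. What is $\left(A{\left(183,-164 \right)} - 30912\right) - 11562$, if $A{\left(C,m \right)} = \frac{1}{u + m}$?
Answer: $- \frac{2718337}{64} \approx -42474.0$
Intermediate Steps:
$A{\left(C,m \right)} = \frac{1}{100 + m}$
$\left(A{\left(183,-164 \right)} - 30912\right) - 11562 = \left(\frac{1}{100 - 164} - 30912\right) - 11562 = \left(\frac{1}{-64} - 30912\right) - 11562 = \left(- \frac{1}{64} - 30912\right) - 11562 = - \frac{1978369}{64} - 11562 = - \frac{2718337}{64}$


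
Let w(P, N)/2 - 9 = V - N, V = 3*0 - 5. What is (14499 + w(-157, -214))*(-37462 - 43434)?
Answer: -1208181760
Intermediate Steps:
V = -5 (V = 0 - 5 = -5)
w(P, N) = 8 - 2*N (w(P, N) = 18 + 2*(-5 - N) = 18 + (-10 - 2*N) = 8 - 2*N)
(14499 + w(-157, -214))*(-37462 - 43434) = (14499 + (8 - 2*(-214)))*(-37462 - 43434) = (14499 + (8 + 428))*(-80896) = (14499 + 436)*(-80896) = 14935*(-80896) = -1208181760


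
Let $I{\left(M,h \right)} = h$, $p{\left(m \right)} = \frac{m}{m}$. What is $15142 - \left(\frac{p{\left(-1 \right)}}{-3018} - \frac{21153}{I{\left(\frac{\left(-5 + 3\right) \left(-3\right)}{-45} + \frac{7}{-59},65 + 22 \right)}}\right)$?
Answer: $\frac{1346538071}{87522} \approx 15385.0$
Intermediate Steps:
$p{\left(m \right)} = 1$
$15142 - \left(\frac{p{\left(-1 \right)}}{-3018} - \frac{21153}{I{\left(\frac{\left(-5 + 3\right) \left(-3\right)}{-45} + \frac{7}{-59},65 + 22 \right)}}\right) = 15142 - \left(1 \frac{1}{-3018} - \frac{21153}{65 + 22}\right) = 15142 - \left(1 \left(- \frac{1}{3018}\right) - \frac{21153}{87}\right) = 15142 - \left(- \frac{1}{3018} - \frac{7051}{29}\right) = 15142 - - \frac{21279947}{87522} = 15142 + \frac{21279947}{87522} = \frac{1346538071}{87522}$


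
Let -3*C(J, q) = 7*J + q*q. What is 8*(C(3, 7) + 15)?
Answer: -200/3 ≈ -66.667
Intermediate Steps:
C(J, q) = -7*J/3 - q**2/3 (C(J, q) = -(7*J + q*q)/3 = -(7*J + q**2)/3 = -(q**2 + 7*J)/3 = -7*J/3 - q**2/3)
8*(C(3, 7) + 15) = 8*((-7/3*3 - 1/3*7**2) + 15) = 8*((-7 - 1/3*49) + 15) = 8*((-7 - 49/3) + 15) = 8*(-70/3 + 15) = 8*(-25/3) = -200/3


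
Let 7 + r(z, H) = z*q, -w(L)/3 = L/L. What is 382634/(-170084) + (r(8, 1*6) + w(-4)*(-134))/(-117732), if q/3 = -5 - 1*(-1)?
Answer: -11274780301/5006082372 ≈ -2.2522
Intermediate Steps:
w(L) = -3 (w(L) = -3*L/L = -3*1 = -3)
q = -12 (q = 3*(-5 - 1*(-1)) = 3*(-5 + 1) = 3*(-4) = -12)
r(z, H) = -7 - 12*z (r(z, H) = -7 + z*(-12) = -7 - 12*z)
382634/(-170084) + (r(8, 1*6) + w(-4)*(-134))/(-117732) = 382634/(-170084) + ((-7 - 12*8) - 3*(-134))/(-117732) = 382634*(-1/170084) + ((-7 - 96) + 402)*(-1/117732) = -191317/85042 + (-103 + 402)*(-1/117732) = -191317/85042 + 299*(-1/117732) = -191317/85042 - 299/117732 = -11274780301/5006082372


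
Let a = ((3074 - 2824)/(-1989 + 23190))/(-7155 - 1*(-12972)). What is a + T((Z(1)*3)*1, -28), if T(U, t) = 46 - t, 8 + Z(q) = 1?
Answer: 9126140308/123326217 ≈ 74.000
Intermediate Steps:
Z(q) = -7 (Z(q) = -8 + 1 = -7)
a = 250/123326217 (a = (250/21201)/(-7155 + 12972) = (250*(1/21201))/5817 = (250/21201)*(1/5817) = 250/123326217 ≈ 2.0271e-6)
a + T((Z(1)*3)*1, -28) = 250/123326217 + (46 - 1*(-28)) = 250/123326217 + (46 + 28) = 250/123326217 + 74 = 9126140308/123326217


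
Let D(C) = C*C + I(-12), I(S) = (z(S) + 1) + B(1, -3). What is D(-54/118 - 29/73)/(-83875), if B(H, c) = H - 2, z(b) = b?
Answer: 209045864/1555902134875 ≈ 0.00013436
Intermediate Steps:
B(H, c) = -2 + H
I(S) = S (I(S) = (S + 1) + (-2 + 1) = (1 + S) - 1 = S)
D(C) = -12 + C² (D(C) = C*C - 12 = C² - 12 = -12 + C²)
D(-54/118 - 29/73)/(-83875) = (-12 + (-54/118 - 29/73)²)/(-83875) = (-12 + (-54*1/118 - 29*1/73)²)*(-1/83875) = (-12 + (-27/59 - 29/73)²)*(-1/83875) = (-12 + (-3682/4307)²)*(-1/83875) = (-12 + 13557124/18550249)*(-1/83875) = -209045864/18550249*(-1/83875) = 209045864/1555902134875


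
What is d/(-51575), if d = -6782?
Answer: 6782/51575 ≈ 0.13150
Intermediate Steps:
d/(-51575) = -6782/(-51575) = -6782*(-1/51575) = 6782/51575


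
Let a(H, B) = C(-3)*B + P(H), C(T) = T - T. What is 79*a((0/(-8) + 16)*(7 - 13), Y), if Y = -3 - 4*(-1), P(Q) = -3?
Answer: -237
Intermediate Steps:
C(T) = 0
Y = 1 (Y = -3 + 4 = 1)
a(H, B) = -3 (a(H, B) = 0*B - 3 = 0 - 3 = -3)
79*a((0/(-8) + 16)*(7 - 13), Y) = 79*(-3) = -237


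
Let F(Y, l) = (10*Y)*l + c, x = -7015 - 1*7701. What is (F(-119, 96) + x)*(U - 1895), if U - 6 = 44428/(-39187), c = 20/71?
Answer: 678162085787376/2782277 ≈ 2.4374e+8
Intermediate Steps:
c = 20/71 (c = 20*(1/71) = 20/71 ≈ 0.28169)
x = -14716 (x = -7015 - 7701 = -14716)
U = 190694/39187 (U = 6 + 44428/(-39187) = 6 + 44428*(-1/39187) = 6 - 44428/39187 = 190694/39187 ≈ 4.8663)
F(Y, l) = 20/71 + 10*Y*l (F(Y, l) = (10*Y)*l + 20/71 = 10*Y*l + 20/71 = 20/71 + 10*Y*l)
(F(-119, 96) + x)*(U - 1895) = ((20/71 + 10*(-119)*96) - 14716)*(190694/39187 - 1895) = ((20/71 - 114240) - 14716)*(-74068671/39187) = (-8111020/71 - 14716)*(-74068671/39187) = -9155856/71*(-74068671/39187) = 678162085787376/2782277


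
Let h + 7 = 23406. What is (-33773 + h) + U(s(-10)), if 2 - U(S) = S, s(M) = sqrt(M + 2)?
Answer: -10372 - 2*I*sqrt(2) ≈ -10372.0 - 2.8284*I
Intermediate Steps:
s(M) = sqrt(2 + M)
h = 23399 (h = -7 + 23406 = 23399)
U(S) = 2 - S
(-33773 + h) + U(s(-10)) = (-33773 + 23399) + (2 - sqrt(2 - 10)) = -10374 + (2 - sqrt(-8)) = -10374 + (2 - 2*I*sqrt(2)) = -10372 - 2*I*sqrt(2)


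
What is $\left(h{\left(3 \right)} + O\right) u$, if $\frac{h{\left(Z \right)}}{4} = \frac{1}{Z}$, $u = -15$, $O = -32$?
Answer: $460$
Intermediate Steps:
$h{\left(Z \right)} = \frac{4}{Z}$
$\left(h{\left(3 \right)} + O\right) u = \left(\frac{4}{3} - 32\right) \left(-15\right) = \left(- \frac{92}{3}\right) \left(-15\right) = 460$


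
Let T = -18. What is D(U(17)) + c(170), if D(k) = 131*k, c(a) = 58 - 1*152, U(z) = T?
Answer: -2452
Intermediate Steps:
U(z) = -18
c(a) = -94 (c(a) = 58 - 152 = -94)
D(U(17)) + c(170) = 131*(-18) - 94 = -2358 - 94 = -2452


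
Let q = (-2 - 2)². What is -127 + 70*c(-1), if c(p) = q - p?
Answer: 1063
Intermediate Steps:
q = 16 (q = (-4)² = 16)
c(p) = 16 - p
-127 + 70*c(-1) = -127 + 70*(16 - 1*(-1)) = -127 + 70*(16 + 1) = -127 + 70*17 = -127 + 1190 = 1063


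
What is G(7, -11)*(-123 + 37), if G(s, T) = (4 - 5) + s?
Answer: -516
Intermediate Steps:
G(s, T) = -1 + s
G(7, -11)*(-123 + 37) = (-1 + 7)*(-123 + 37) = 6*(-86) = -516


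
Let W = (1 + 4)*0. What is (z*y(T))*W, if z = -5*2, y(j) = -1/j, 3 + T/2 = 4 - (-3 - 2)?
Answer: 0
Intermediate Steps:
T = 12 (T = -6 + 2*(4 - (-3 - 2)) = -6 + 2*(4 - 1*(-5)) = -6 + 2*(4 + 5) = -6 + 2*9 = -6 + 18 = 12)
W = 0 (W = 5*0 = 0)
z = -10
(z*y(T))*W = -(-10)/12*0 = -10*(-1/12)*0 = (⅚)*0 = 0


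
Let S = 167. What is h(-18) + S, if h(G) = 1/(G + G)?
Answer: 6011/36 ≈ 166.97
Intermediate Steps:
h(G) = 1/(2*G)
h(-18) + S = (½)/(-18) + 167 = (½)*(-1/18) + 167 = -1/36 + 167 = 6011/36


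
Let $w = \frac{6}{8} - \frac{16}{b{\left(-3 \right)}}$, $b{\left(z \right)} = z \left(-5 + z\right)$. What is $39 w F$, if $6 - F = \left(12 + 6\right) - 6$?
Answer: $- \frac{39}{2} \approx -19.5$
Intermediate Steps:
$w = \frac{1}{12}$ ($w = \frac{6}{8} - \frac{16}{\left(-3\right) \left(-5 - 3\right)} = 6 \cdot \frac{1}{8} - \frac{16}{\left(-3\right) \left(-8\right)} = \frac{3}{4} - \frac{16}{24} = \frac{3}{4} - \frac{2}{3} = \frac{1}{12} \approx 0.083333$)
$F = -6$ ($F = 6 - \left(\left(12 + 6\right) - 6\right) = 6 - \left(18 - 6\right) = 6 - 12 = -6$)
$39 w F = 39 \cdot \frac{1}{12} \left(-6\right) = \frac{13}{4} \left(-6\right) = - \frac{39}{2}$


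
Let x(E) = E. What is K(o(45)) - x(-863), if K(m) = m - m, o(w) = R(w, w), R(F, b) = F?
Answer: 863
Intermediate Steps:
o(w) = w
K(m) = 0
K(o(45)) - x(-863) = 0 - 1*(-863) = 0 + 863 = 863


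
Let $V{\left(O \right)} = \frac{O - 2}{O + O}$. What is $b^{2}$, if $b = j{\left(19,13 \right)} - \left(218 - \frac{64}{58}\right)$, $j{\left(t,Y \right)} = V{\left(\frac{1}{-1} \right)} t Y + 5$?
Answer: $\frac{84621601}{3364} \approx 25155.0$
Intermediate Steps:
$V{\left(O \right)} = \frac{-2 + O}{2 O}$
$j{\left(t,Y \right)} = 5 + \frac{3 Y t}{2}$ ($j{\left(t,Y \right)} = \frac{-2 + \frac{1}{-1}}{2 \frac{1}{-1}} t Y + 5 = \frac{-2 - 1}{2 \left(-1\right)} t Y + 5 = \frac{1}{2} \left(-1\right) \left(-3\right) t Y + 5 = \frac{3 t}{2} Y + 5 = \frac{3 Y t}{2} + 5 = 5 + \frac{3 Y t}{2}$)
$b = \frac{9199}{58}$ ($b = \left(5 + \frac{3}{2} \cdot 13 \cdot 19\right) - \left(218 - \frac{64}{58}\right) = \left(5 + \frac{741}{2}\right) + \left(64 \cdot \frac{1}{58} - 218\right) = \frac{751}{2} + \left(\frac{32}{29} - 218\right) = \frac{751}{2} - \frac{6290}{29} = \frac{9199}{58} \approx 158.6$)
$b^{2} = \left(\frac{9199}{58}\right)^{2} = \frac{84621601}{3364}$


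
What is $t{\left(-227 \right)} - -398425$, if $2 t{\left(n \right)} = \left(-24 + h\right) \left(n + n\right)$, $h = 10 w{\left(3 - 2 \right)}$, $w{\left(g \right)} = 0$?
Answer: $403873$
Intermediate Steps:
$h = 0$ ($h = 10 \cdot 0 = 0$)
$t{\left(n \right)} = - 24 n$ ($t{\left(n \right)} = \frac{\left(-24 + 0\right) \left(n + n\right)}{2} = \frac{\left(-24\right) 2 n}{2} = \frac{\left(-48\right) n}{2} = - 24 n$)
$t{\left(-227 \right)} - -398425 = \left(-24\right) \left(-227\right) - -398425 = 5448 + 398425 = 403873$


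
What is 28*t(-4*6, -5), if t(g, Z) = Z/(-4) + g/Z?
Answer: 847/5 ≈ 169.40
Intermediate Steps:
t(g, Z) = -Z/4 + g/Z (t(g, Z) = Z*(-¼) + g/Z = -Z/4 + g/Z)
28*t(-4*6, -5) = 28*(-¼*(-5) - 4*6/(-5)) = 28*(5/4 - 24*(-⅕)) = 28*(5/4 + 24/5) = 28*(121/20) = 847/5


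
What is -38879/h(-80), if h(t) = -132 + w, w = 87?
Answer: 38879/45 ≈ 863.98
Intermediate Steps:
h(t) = -45 (h(t) = -132 + 87 = -45)
-38879/h(-80) = -38879/(-45) = -38879*(-1/45) = 38879/45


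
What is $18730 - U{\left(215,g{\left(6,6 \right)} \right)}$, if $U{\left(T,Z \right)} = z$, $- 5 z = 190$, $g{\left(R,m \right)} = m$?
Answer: $18768$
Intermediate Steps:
$z = -38$ ($z = \left(- \frac{1}{5}\right) 190 = -38$)
$U{\left(T,Z \right)} = -38$
$18730 - U{\left(215,g{\left(6,6 \right)} \right)} = 18730 - -38 = 18730 + 38 = 18768$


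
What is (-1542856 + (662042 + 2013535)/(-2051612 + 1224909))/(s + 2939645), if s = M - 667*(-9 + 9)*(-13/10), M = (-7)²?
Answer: -1275486359345/2430253848882 ≈ -0.52484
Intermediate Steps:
M = 49
s = 49 (s = 49 - 667*(-9 + 9)*(-13/10) = 49 - 0*(-13*⅒) = 49 - 0*(-13)/10 = 49 - 667*0 = 49 + 0 = 49)
(-1542856 + (662042 + 2013535)/(-2051612 + 1224909))/(s + 2939645) = (-1542856 + (662042 + 2013535)/(-2051612 + 1224909))/(49 + 2939645) = (-1542856 + 2675577/(-826703))/2939694 = (-1542856 + 2675577*(-1/826703))*(1/2939694) = (-1542856 - 2675577/826703)*(1/2939694) = -1275486359345/826703*1/2939694 = -1275486359345/2430253848882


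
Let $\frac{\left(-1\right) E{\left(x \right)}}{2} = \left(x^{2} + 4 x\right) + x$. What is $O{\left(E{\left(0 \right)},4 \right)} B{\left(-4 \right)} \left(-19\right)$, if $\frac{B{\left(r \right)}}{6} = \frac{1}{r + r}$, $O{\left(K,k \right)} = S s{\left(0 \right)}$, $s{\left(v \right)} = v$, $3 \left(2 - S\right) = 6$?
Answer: $0$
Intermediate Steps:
$S = 0$ ($S = 2 - 2 = 0$)
$E{\left(x \right)} = - 10 x - 2 x^{2}$ ($E{\left(x \right)} = - 2 \left(\left(x^{2} + 4 x\right) + x\right) = - 2 \left(x^{2} + 5 x\right) = - 10 x - 2 x^{2}$)
$O{\left(K,k \right)} = 0$ ($O{\left(K,k \right)} = 0 \cdot 0 = 0$)
$B{\left(r \right)} = \frac{3}{r}$ ($B{\left(r \right)} = \frac{6}{r + r} = \frac{6}{2 r} = 6 \frac{1}{2 r} = \frac{3}{r}$)
$O{\left(E{\left(0 \right)},4 \right)} B{\left(-4 \right)} \left(-19\right) = 0 \frac{3}{-4} \left(-19\right) = 0 \cdot 3 \left(- \frac{1}{4}\right) \left(-19\right) = 0 \left(- \frac{3}{4}\right) \left(-19\right) = 0 \left(-19\right) = 0$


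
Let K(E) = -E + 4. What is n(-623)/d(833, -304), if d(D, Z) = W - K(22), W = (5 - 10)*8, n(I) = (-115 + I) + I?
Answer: 1361/22 ≈ 61.864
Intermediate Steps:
n(I) = -115 + 2*I
K(E) = 4 - E
W = -40 (W = -5*8 = -40)
d(D, Z) = -22 (d(D, Z) = -40 - (4 - 1*22) = -40 - (4 - 22) = -40 - 1*(-18) = -40 + 18 = -22)
n(-623)/d(833, -304) = (-115 + 2*(-623))/(-22) = (-115 - 1246)*(-1/22) = -1361*(-1/22) = 1361/22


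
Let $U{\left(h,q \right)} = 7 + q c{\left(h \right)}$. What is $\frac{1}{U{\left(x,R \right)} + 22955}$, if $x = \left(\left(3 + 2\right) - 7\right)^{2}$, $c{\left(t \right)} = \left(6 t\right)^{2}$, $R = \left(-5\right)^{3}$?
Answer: $- \frac{1}{49038} \approx -2.0392 \cdot 10^{-5}$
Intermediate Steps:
$R = -125$
$c{\left(t \right)} = 36 t^{2}$
$x = 4$ ($x = \left(5 - 7\right)^{2} = \left(-2\right)^{2} = 4$)
$U{\left(h,q \right)} = 7 + 36 q h^{2}$ ($U{\left(h,q \right)} = 7 + q 36 h^{2} = 7 + 36 q h^{2}$)
$\frac{1}{U{\left(x,R \right)} + 22955} = \frac{1}{\left(7 + 36 \left(-125\right) 4^{2}\right) + 22955} = \frac{1}{\left(7 + 36 \left(-125\right) 16\right) + 22955} = \frac{1}{\left(7 - 72000\right) + 22955} = \frac{1}{-71993 + 22955} = \frac{1}{-49038} = - \frac{1}{49038}$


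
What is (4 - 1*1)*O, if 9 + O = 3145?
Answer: 9408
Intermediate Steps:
O = 3136 (O = -9 + 3145 = 3136)
(4 - 1*1)*O = (4 - 1*1)*3136 = (4 - 1)*3136 = 3*3136 = 9408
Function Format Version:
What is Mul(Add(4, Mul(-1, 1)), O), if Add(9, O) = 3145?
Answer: 9408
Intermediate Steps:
O = 3136 (O = Add(-9, 3145) = 3136)
Mul(Add(4, Mul(-1, 1)), O) = Mul(Add(4, Mul(-1, 1)), 3136) = Mul(Add(4, -1), 3136) = Mul(3, 3136) = 9408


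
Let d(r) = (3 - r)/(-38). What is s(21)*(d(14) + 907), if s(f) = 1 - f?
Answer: -344770/19 ≈ -18146.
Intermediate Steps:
d(r) = -3/38 + r/38 (d(r) = (3 - r)*(-1/38) = -3/38 + r/38)
s(21)*(d(14) + 907) = (1 - 1*21)*((-3/38 + (1/38)*14) + 907) = (1 - 21)*((-3/38 + 7/19) + 907) = -20*(11/38 + 907) = -20*34477/38 = -344770/19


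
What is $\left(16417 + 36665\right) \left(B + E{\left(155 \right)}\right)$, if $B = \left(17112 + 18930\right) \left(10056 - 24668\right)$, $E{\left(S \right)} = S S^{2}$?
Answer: $-27757736526978$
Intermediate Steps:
$E{\left(S \right)} = S^{3}$
$B = -526645704$ ($B = 36042 \left(-14612\right) = -526645704$)
$\left(16417 + 36665\right) \left(B + E{\left(155 \right)}\right) = \left(16417 + 36665\right) \left(-526645704 + 155^{3}\right) = 53082 \left(-526645704 + 3723875\right) = 53082 \left(-522921829\right) = -27757736526978$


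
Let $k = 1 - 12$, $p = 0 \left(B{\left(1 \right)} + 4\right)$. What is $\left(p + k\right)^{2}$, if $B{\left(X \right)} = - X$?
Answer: $121$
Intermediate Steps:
$p = 0$ ($p = 0 \left(\left(-1\right) 1 + 4\right) = 0 \left(-1 + 4\right) = 0 \cdot 3 = 0$)
$k = -11$ ($k = 1 - 12 = -11$)
$\left(p + k\right)^{2} = \left(0 - 11\right)^{2} = \left(-11\right)^{2} = 121$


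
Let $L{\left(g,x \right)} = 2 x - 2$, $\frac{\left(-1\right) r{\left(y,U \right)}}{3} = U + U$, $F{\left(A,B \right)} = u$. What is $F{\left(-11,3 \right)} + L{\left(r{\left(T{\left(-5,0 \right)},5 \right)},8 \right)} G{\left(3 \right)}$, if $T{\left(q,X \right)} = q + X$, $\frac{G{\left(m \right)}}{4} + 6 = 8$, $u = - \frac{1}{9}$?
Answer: $\frac{1007}{9} \approx 111.89$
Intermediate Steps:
$u = - \frac{1}{9}$ ($u = \left(-1\right) \frac{1}{9} = - \frac{1}{9} \approx -0.11111$)
$G{\left(m \right)} = 8$ ($G{\left(m \right)} = -24 + 4 \cdot 8 = -24 + 32 = 8$)
$T{\left(q,X \right)} = X + q$
$F{\left(A,B \right)} = - \frac{1}{9}$
$r{\left(y,U \right)} = - 6 U$ ($r{\left(y,U \right)} = - 3 \left(U + U\right) = - 3 \cdot 2 U = - 6 U$)
$L{\left(g,x \right)} = -2 + 2 x$
$F{\left(-11,3 \right)} + L{\left(r{\left(T{\left(-5,0 \right)},5 \right)},8 \right)} G{\left(3 \right)} = - \frac{1}{9} + \left(-2 + 2 \cdot 8\right) 8 = - \frac{1}{9} + \left(-2 + 16\right) 8 = - \frac{1}{9} + 14 \cdot 8 = - \frac{1}{9} + 112 = \frac{1007}{9}$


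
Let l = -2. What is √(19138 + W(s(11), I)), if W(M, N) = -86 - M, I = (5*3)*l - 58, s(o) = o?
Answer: √19041 ≈ 137.99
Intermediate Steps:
I = -88 (I = (5*3)*(-2) - 58 = 15*(-2) - 58 = -30 - 58 = -88)
√(19138 + W(s(11), I)) = √(19138 + (-86 - 1*11)) = √(19138 + (-86 - 11)) = √(19138 - 97) = √19041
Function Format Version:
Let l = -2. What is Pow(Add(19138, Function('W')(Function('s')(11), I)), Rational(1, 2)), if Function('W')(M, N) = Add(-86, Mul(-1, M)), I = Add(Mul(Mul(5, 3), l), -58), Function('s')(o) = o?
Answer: Pow(19041, Rational(1, 2)) ≈ 137.99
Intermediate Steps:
I = -88 (I = Add(Mul(Mul(5, 3), -2), -58) = Add(Mul(15, -2), -58) = Add(-30, -58) = -88)
Pow(Add(19138, Function('W')(Function('s')(11), I)), Rational(1, 2)) = Pow(Add(19138, Add(-86, Mul(-1, 11))), Rational(1, 2)) = Pow(Add(19138, Add(-86, -11)), Rational(1, 2)) = Pow(Add(19138, -97), Rational(1, 2)) = Pow(19041, Rational(1, 2))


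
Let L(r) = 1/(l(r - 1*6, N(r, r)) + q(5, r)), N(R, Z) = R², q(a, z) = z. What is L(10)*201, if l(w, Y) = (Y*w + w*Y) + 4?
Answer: 201/814 ≈ 0.24693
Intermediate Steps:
l(w, Y) = 4 + 2*Y*w (l(w, Y) = (Y*w + Y*w) + 4 = 2*Y*w + 4 = 4 + 2*Y*w)
L(r) = 1/(4 + r + 2*r²*(-6 + r)) (L(r) = 1/((4 + 2*r²*(r - 1*6)) + r) = 1/((4 + 2*r²*(r - 6)) + r) = 1/((4 + 2*r²*(-6 + r)) + r) = 1/(4 + r + 2*r²*(-6 + r)))
L(10)*201 = 201/(4 + 10 + 2*10²*(-6 + 10)) = 201/(4 + 10 + 2*100*4) = 201/(4 + 10 + 800) = 201/814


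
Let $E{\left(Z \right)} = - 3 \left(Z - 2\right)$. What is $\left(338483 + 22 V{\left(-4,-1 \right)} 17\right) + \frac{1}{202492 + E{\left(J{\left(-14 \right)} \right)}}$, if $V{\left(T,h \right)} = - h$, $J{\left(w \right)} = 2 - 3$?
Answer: $\frac{68618881358}{202501} \approx 3.3886 \cdot 10^{5}$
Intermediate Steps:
$J{\left(w \right)} = -1$
$E{\left(Z \right)} = 6 - 3 Z$ ($E{\left(Z \right)} = - 3 \left(-2 + Z\right) = 6 - 3 Z$)
$\left(338483 + 22 V{\left(-4,-1 \right)} 17\right) + \frac{1}{202492 + E{\left(J{\left(-14 \right)} \right)}} = \left(338483 + 22 \left(\left(-1\right) \left(-1\right)\right) 17\right) + \frac{1}{202492 + \left(6 - -3\right)} = \left(338483 + 22 \cdot 1 \cdot 17\right) + \frac{1}{202492 + \left(6 + 3\right)} = \left(338483 + 22 \cdot 17\right) + \frac{1}{202492 + 9} = \left(338483 + 374\right) + \frac{1}{202501} = 338857 + \frac{1}{202501} = \frac{68618881358}{202501}$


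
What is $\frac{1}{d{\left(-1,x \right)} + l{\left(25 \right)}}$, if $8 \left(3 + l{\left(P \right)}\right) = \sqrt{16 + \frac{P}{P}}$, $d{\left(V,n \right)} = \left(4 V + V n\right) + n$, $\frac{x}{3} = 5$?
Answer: $- \frac{448}{3119} - \frac{8 \sqrt{17}}{3119} \approx -0.15421$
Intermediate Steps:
$x = 15$ ($x = 3 \cdot 5 = 15$)
$d{\left(V,n \right)} = n + 4 V + V n$
$l{\left(P \right)} = -3 + \frac{\sqrt{17}}{8}$ ($l{\left(P \right)} = -3 + \frac{\sqrt{16 + \frac{P}{P}}}{8} = -3 + \frac{\sqrt{16 + 1}}{8} = -3 + \frac{\sqrt{17}}{8}$)
$\frac{1}{d{\left(-1,x \right)} + l{\left(25 \right)}} = \frac{1}{\left(15 + 4 \left(-1\right) - 15\right) - \left(3 - \frac{\sqrt{17}}{8}\right)} = \frac{1}{\left(15 - 4 - 15\right) - \left(3 - \frac{\sqrt{17}}{8}\right)} = \frac{1}{-4 - \left(3 - \frac{\sqrt{17}}{8}\right)} = \frac{1}{-7 + \frac{\sqrt{17}}{8}}$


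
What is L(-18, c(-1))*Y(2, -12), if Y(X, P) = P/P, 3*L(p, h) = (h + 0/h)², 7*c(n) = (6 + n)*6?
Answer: 300/49 ≈ 6.1225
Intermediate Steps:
c(n) = 36/7 + 6*n/7 (c(n) = ((6 + n)*6)/7 = (36 + 6*n)/7 = 36/7 + 6*n/7)
L(p, h) = h²/3 (L(p, h) = (h + 0/h)²/3 = (h + 0)²/3 = h²/3)
Y(X, P) = 1
L(-18, c(-1))*Y(2, -12) = ((36/7 + (6/7)*(-1))²/3)*1 = ((36/7 - 6/7)²/3)*1 = ((30/7)²/3)*1 = ((⅓)*(900/49))*1 = (300/49)*1 = 300/49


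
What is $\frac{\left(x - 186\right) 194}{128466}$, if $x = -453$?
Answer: $- \frac{6887}{7137} \approx -0.96497$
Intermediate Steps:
$\frac{\left(x - 186\right) 194}{128466} = \frac{\left(-453 - 186\right) 194}{128466} = \left(-639\right) 194 \cdot \frac{1}{128466} = \left(-123966\right) \frac{1}{128466} = - \frac{6887}{7137}$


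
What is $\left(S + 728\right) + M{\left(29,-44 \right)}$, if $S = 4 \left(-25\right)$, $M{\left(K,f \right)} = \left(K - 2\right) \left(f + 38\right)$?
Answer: $466$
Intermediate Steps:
$M{\left(K,f \right)} = \left(-2 + K\right) \left(38 + f\right)$
$S = -100$
$\left(S + 728\right) + M{\left(29,-44 \right)} = \left(-100 + 728\right) + \left(-76 - -88 + 38 \cdot 29 + 29 \left(-44\right)\right) = 628 + \left(-76 + 88 + 1102 - 1276\right) = 628 - 162 = 466$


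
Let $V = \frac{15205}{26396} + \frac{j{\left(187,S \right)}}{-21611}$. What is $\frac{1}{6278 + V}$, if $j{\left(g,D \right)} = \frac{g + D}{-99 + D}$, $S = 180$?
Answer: $\frac{46205960436}{290107626145531} \approx 0.00015927$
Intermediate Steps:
$j{\left(g,D \right)} = \frac{D + g}{-99 + D}$
$V = \frac{26606528323}{46205960436}$ ($V = \frac{15205}{26396} + \frac{\frac{1}{-99 + 180} \left(180 + 187\right)}{-21611} = 15205 \cdot \frac{1}{26396} + \frac{1}{81} \cdot 367 \left(- \frac{1}{21611}\right) = \frac{15205}{26396} + \frac{1}{81} \cdot 367 \left(- \frac{1}{21611}\right) = \frac{15205}{26396} + \frac{367}{81} \left(- \frac{1}{21611}\right) = \frac{15205}{26396} - \frac{367}{1750491} = \frac{26606528323}{46205960436} \approx 0.57582$)
$\frac{1}{6278 + V} = \frac{1}{6278 + \frac{26606528323}{46205960436}} = \frac{1}{\frac{290107626145531}{46205960436}} = \frac{46205960436}{290107626145531}$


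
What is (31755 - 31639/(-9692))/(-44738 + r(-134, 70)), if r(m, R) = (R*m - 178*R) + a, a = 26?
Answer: -307801099/645021984 ≈ -0.47719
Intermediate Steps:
r(m, R) = 26 - 178*R + R*m (r(m, R) = (R*m - 178*R) + 26 = (-178*R + R*m) + 26 = 26 - 178*R + R*m)
(31755 - 31639/(-9692))/(-44738 + r(-134, 70)) = (31755 - 31639/(-9692))/(-44738 + (26 - 178*70 + 70*(-134))) = (31755 - 31639*(-1/9692))/(-44738 + (26 - 12460 - 9380)) = (31755 + 31639/9692)/(-44738 - 21814) = (307801099/9692)/(-66552) = (307801099/9692)*(-1/66552) = -307801099/645021984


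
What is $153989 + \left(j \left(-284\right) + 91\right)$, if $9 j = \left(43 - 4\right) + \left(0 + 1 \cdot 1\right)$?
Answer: $\frac{1375360}{9} \approx 1.5282 \cdot 10^{5}$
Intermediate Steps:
$j = \frac{40}{9}$ ($j = \frac{\left(43 - 4\right) + \left(0 + 1 \cdot 1\right)}{9} = \frac{39 + \left(0 + 1\right)}{9} = \frac{39 + 1}{9} = \frac{1}{9} \cdot 40 = \frac{40}{9} \approx 4.4444$)
$153989 + \left(j \left(-284\right) + 91\right) = 153989 + \left(\frac{40}{9} \left(-284\right) + 91\right) = 153989 + \left(- \frac{11360}{9} + 91\right) = 153989 - \frac{10541}{9} = \frac{1375360}{9}$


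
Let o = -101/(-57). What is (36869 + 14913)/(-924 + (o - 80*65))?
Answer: -2951574/348967 ≈ -8.4580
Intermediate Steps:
o = 101/57 (o = -101*(-1/57) = 101/57 ≈ 1.7719)
(36869 + 14913)/(-924 + (o - 80*65)) = (36869 + 14913)/(-924 + (101/57 - 80*65)) = 51782/(-924 + (101/57 - 5200)) = 51782/(-924 - 296299/57) = 51782/(-348967/57) = 51782*(-57/348967) = -2951574/348967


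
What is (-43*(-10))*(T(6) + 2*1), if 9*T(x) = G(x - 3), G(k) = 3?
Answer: 3010/3 ≈ 1003.3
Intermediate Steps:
T(x) = ⅓ (T(x) = (⅑)*3 = ⅓)
(-43*(-10))*(T(6) + 2*1) = (-43*(-10))*(⅓ + 2*1) = 430*(⅓ + 2) = 430*(7/3) = 3010/3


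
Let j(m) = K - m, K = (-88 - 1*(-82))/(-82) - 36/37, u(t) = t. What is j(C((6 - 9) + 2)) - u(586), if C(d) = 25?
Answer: -928252/1517 ≈ -611.90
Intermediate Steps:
K = -1365/1517 (K = (-88 + 82)*(-1/82) - 36*1/37 = -6*(-1/82) - 36/37 = 3/41 - 36/37 = -1365/1517 ≈ -0.89980)
j(m) = -1365/1517 - m
j(C((6 - 9) + 2)) - u(586) = (-1365/1517 - 1*25) - 1*586 = (-1365/1517 - 25) - 586 = -39290/1517 - 586 = -928252/1517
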